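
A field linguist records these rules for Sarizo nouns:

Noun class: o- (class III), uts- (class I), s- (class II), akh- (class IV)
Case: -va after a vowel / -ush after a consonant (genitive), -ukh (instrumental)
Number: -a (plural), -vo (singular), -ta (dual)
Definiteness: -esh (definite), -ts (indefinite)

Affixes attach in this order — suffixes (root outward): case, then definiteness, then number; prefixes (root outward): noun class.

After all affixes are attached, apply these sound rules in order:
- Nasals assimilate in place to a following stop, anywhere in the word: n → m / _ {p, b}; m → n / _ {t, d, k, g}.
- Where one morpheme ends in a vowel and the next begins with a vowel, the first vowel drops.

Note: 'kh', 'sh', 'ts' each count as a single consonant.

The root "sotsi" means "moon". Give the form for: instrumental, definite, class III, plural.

Attach noun class class III o- → osotsi.
Attach case instrumental -ukh → osotsiukh.
Attach definiteness definite -esh → osotsiukhesh.
Attach number plural -a → osotsiukhesha.
Nasal assimilation: no change.
Apply vowel deletion: osotsiukhesha → osotsukhesha.

osotsukhesha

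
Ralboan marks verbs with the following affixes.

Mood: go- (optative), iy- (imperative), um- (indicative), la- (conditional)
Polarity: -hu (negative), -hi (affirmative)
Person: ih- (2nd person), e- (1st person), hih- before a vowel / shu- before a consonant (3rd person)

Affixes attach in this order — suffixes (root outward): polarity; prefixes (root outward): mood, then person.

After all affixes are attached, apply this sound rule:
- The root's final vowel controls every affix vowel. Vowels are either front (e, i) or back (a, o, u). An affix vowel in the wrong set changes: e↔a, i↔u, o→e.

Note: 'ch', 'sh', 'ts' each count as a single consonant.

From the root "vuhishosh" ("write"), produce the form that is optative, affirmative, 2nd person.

Attach mood optative go- → govuhishosh.
Attach person 2nd person ih- → ihgovuhishosh.
Attach polarity affirmative -hi → ihgovuhishoshhi.
Apply vowel harmony: ihgovuhishoshhi → uhgovuhishoshhu.

uhgovuhishoshhu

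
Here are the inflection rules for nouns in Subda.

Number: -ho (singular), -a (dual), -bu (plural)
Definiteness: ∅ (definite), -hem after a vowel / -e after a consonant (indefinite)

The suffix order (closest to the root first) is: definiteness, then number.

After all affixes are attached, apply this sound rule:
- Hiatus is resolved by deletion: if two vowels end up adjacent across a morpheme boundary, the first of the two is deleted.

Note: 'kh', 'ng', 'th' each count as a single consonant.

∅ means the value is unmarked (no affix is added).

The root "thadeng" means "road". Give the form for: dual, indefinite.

thadenga

Attach definiteness indefinite -e (after consonant 'ng') → thadenge.
Attach number dual -a → thadengea.
Apply vowel deletion: thadengea → thadenga.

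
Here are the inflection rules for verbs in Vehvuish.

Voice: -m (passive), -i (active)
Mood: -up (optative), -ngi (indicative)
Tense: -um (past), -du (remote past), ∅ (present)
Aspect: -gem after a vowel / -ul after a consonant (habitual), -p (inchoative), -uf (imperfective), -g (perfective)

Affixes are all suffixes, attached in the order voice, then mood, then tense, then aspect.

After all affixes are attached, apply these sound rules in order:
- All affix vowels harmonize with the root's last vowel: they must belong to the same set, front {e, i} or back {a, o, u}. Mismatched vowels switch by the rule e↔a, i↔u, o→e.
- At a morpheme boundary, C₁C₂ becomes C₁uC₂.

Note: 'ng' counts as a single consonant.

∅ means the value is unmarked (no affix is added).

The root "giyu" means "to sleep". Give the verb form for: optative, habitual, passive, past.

Attach voice passive -m → giyum.
Attach mood optative -up → giyumup.
Attach tense past -um → giyumupum.
Attach aspect habitual -ul (after consonant 'm') → giyumupumul.
Vowel harmony: no change.
Epenthesis: no change.

giyumupumul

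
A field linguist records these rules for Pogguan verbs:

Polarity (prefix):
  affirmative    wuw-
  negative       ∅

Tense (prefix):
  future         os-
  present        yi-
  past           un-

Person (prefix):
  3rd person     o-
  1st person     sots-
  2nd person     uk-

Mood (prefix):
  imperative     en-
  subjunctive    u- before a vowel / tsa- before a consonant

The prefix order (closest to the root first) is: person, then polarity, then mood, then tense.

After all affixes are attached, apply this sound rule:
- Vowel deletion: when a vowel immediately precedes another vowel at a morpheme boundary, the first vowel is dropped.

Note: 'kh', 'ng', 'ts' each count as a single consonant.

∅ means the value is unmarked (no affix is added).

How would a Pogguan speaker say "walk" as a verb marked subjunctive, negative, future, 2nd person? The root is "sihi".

Attach person 2nd person uk- → uksihi.
polarity = negative: zero marking, form stays uksihi.
Attach mood subjunctive u- (before vowel 'u') → uuksihi.
Attach tense future os- → osuuksihi.
Apply vowel deletion: osuuksihi → osuksihi.

osuksihi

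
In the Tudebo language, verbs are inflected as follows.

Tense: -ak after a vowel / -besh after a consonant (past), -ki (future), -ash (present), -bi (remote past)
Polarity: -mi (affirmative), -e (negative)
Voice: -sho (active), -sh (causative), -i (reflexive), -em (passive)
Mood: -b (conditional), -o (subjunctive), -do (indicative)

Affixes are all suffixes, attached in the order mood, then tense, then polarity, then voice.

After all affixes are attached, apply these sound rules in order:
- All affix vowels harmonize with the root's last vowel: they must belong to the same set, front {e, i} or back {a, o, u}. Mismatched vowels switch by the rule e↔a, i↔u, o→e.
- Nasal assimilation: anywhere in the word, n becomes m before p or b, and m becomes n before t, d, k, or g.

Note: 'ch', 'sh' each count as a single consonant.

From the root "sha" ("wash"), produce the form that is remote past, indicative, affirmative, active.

Attach mood indicative -do → shado.
Attach tense remote past -bi → shadobi.
Attach polarity affirmative -mi → shadobimi.
Attach voice active -sho → shadobimisho.
Apply vowel harmony: shadobimisho → shadobumusho.
Nasal assimilation: no change.

shadobumusho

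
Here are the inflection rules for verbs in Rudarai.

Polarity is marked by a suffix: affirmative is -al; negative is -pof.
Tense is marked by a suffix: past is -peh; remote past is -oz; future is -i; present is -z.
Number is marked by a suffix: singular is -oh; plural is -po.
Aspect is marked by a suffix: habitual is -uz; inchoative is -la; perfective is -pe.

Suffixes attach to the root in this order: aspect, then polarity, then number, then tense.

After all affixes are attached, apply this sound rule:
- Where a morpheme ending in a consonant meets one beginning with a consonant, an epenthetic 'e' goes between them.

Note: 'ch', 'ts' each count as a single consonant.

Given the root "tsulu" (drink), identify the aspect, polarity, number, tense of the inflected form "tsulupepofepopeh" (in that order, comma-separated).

Segment: tsulu-pe-pof-po-peh.
aspect: -pe → perfective.
polarity: -pof → negative.
number: -po → plural.
tense: -peh → past.

perfective, negative, plural, past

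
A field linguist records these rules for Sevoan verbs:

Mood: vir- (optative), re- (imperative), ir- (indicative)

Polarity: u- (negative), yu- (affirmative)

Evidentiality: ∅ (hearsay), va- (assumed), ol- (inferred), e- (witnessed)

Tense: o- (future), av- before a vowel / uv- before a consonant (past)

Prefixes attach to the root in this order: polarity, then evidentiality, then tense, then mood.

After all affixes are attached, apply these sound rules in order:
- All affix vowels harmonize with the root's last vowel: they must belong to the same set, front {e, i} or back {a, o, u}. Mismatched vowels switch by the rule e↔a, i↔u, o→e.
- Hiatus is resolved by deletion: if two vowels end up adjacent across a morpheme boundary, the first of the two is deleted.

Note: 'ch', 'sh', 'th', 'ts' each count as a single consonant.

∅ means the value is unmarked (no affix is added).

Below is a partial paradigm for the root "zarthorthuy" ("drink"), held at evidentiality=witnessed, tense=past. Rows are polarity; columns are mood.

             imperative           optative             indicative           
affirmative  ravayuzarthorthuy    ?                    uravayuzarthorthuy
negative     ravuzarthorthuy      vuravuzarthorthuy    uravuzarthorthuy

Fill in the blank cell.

Attach polarity affirmative yu- → yuzarthorthuy.
Attach evidentiality witnessed e- → eyuzarthorthuy.
Attach tense past av- (before vowel 'e') → aveyuzarthorthuy.
Attach mood optative vir- → viraveyuzarthorthuy.
Apply vowel harmony: viraveyuzarthorthuy → vuravayuzarthorthuy.
Vowel deletion: no change.

vuravayuzarthorthuy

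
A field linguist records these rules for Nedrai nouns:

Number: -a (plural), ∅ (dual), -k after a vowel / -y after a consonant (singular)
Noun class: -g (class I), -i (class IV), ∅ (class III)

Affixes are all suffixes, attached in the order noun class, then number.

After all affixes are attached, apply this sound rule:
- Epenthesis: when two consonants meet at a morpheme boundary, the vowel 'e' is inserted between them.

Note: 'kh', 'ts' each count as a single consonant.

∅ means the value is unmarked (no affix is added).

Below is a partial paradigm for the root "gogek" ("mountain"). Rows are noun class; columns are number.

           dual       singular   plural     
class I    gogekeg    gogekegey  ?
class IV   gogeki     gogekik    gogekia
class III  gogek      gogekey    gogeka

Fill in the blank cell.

Attach noun class class I -g → gogekg.
Attach number plural -a → gogekga.
Apply epenthesis: gogekga → gogekega.

gogekega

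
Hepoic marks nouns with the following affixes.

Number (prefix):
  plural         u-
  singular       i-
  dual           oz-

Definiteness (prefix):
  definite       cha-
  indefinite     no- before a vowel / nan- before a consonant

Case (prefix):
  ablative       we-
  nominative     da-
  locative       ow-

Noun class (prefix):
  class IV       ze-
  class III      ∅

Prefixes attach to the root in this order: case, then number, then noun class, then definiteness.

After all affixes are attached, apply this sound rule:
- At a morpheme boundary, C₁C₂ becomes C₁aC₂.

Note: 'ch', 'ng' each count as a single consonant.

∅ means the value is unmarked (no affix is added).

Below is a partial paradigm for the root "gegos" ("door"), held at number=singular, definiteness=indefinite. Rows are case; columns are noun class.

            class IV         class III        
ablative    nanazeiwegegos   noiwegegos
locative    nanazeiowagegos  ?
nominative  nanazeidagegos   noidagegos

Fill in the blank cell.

Attach case locative ow- → owgegos.
Attach number singular i- → iowgegos.
noun class = class III: zero marking, form stays iowgegos.
Attach definiteness indefinite no- (before vowel 'i') → noiowgegos.
Apply epenthesis: noiowgegos → noiowagegos.

noiowagegos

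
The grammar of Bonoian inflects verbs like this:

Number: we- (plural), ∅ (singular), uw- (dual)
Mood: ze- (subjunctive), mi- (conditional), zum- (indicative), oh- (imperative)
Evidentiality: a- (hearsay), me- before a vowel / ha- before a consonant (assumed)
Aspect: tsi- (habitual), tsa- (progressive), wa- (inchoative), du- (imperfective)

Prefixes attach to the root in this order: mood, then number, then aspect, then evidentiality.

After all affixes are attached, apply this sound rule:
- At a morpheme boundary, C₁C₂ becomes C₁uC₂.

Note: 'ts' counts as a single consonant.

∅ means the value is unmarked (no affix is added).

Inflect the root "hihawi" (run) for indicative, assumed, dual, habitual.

hatsiuwuzumuhihawi

Attach mood indicative zum- → zumhihawi.
Attach number dual uw- → uwzumhihawi.
Attach aspect habitual tsi- → tsiuwzumhihawi.
Attach evidentiality assumed ha- (before consonant 'ts') → hatsiuwzumhihawi.
Apply epenthesis: hatsiuwzumhihawi → hatsiuwuzumuhihawi.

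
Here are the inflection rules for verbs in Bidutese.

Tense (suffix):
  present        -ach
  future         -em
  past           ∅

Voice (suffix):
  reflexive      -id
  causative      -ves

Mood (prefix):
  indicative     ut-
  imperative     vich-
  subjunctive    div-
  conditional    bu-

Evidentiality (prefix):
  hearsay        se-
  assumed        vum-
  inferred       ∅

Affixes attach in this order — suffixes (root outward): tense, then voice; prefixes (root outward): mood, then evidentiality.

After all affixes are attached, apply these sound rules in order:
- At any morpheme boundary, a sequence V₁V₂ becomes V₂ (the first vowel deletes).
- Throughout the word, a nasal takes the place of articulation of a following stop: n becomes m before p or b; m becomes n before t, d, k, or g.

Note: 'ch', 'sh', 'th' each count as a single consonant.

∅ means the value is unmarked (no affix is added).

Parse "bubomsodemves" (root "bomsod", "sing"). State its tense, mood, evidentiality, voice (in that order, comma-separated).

future, conditional, inferred, causative

Segment: bu-bomsod-em-ves.
tense: -em → future.
mood: bu- → conditional.
evidentiality: ∅ → inferred.
voice: -ves → causative.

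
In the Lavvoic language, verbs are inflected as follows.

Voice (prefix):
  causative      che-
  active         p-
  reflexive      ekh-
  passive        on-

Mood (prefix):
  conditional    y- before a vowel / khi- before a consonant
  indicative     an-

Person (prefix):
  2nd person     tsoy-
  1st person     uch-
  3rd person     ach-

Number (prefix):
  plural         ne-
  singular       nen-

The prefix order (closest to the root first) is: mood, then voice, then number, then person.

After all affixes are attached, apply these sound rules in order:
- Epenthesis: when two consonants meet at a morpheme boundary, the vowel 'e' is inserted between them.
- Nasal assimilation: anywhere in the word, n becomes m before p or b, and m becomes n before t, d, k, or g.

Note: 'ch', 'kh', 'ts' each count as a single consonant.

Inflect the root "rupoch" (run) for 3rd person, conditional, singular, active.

Attach mood conditional khi- (before consonant 'r') → khirupoch.
Attach voice active p- → pkhirupoch.
Attach number singular nen- → nenpkhirupoch.
Attach person 3rd person ach- → achnenpkhirupoch.
Apply epenthesis: achnenpkhirupoch → achenenepekhirupoch.
Nasal assimilation: no change.

achenenepekhirupoch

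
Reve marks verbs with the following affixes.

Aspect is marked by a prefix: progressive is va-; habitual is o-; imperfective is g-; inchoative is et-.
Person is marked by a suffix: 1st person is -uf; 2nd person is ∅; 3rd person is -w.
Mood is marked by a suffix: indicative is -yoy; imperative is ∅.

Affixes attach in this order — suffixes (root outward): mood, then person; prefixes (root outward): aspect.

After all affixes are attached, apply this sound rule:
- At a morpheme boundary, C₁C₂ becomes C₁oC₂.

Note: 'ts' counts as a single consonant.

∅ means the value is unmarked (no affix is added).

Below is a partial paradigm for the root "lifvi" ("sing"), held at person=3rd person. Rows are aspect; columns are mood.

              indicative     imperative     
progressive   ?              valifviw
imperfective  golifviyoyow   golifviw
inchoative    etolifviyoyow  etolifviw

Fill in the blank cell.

valifviyoyow

Attach mood indicative -yoy → lifviyoy.
Attach aspect progressive va- → valifviyoy.
Attach person 3rd person -w → valifviyoyw.
Apply epenthesis: valifviyoyw → valifviyoyow.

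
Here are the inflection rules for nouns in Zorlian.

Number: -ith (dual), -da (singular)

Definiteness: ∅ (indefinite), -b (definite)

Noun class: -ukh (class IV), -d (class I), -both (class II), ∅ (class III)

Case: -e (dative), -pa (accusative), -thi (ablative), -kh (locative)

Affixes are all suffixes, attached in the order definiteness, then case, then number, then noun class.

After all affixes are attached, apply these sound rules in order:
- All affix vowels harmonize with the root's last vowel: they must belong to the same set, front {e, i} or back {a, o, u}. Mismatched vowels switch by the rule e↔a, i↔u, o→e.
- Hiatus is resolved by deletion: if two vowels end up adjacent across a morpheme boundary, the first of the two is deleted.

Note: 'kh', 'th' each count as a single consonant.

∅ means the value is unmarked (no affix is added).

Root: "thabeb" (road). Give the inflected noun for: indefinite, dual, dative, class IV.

definiteness = indefinite: zero marking, form stays thabeb.
Attach case dative -e → thabebe.
Attach number dual -ith → thabebeith.
Attach noun class class IV -ukh → thabebeithukh.
Apply vowel harmony: thabebeithukh → thabebeithikh.
Apply vowel deletion: thabebeithikh → thabebithikh.

thabebithikh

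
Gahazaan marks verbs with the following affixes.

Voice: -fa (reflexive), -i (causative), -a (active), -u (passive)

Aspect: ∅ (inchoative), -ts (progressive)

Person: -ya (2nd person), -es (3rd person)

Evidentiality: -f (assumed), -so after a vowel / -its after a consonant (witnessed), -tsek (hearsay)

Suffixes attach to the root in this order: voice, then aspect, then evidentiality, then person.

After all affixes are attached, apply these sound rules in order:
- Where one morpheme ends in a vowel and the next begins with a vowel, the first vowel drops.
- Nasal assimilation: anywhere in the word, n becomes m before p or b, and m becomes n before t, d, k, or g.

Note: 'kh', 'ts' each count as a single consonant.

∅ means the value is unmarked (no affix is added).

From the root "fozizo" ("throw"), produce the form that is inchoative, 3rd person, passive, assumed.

Attach voice passive -u → fozizou.
aspect = inchoative: zero marking, form stays fozizou.
Attach evidentiality assumed -f → fozizouf.
Attach person 3rd person -es → fozizoufes.
Apply vowel deletion: fozizoufes → fozizufes.
Nasal assimilation: no change.

fozizufes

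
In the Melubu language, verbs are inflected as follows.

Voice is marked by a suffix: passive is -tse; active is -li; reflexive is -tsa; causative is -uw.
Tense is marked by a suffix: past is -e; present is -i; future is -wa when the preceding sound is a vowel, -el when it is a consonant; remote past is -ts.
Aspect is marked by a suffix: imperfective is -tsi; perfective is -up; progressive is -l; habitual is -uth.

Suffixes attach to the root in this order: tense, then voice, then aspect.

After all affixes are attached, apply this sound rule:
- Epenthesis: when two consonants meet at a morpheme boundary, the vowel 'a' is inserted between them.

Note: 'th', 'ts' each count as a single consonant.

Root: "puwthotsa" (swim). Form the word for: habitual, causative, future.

puwthotsawauwuth

Attach tense future -wa (after vowel 'a') → puwthotsawa.
Attach voice causative -uw → puwthotsawauw.
Attach aspect habitual -uth → puwthotsawauwuth.
Epenthesis: no change.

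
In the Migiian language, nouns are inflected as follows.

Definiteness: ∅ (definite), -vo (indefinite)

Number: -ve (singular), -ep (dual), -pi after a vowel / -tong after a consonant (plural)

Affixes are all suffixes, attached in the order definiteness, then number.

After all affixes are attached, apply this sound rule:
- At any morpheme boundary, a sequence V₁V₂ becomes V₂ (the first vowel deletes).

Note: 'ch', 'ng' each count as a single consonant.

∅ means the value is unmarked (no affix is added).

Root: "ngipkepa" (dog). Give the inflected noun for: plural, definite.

ngipkepapi

definiteness = definite: zero marking, form stays ngipkepa.
Attach number plural -pi (after vowel 'a') → ngipkepapi.
Vowel deletion: no change.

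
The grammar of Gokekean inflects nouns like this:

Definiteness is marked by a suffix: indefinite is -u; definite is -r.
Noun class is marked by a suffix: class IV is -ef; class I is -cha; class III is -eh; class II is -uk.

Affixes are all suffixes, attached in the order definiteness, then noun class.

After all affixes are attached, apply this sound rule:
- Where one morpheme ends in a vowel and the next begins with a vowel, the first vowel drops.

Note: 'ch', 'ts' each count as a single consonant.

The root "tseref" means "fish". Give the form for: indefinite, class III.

tserefeh

Attach definiteness indefinite -u → tserefu.
Attach noun class class III -eh → tserefueh.
Apply vowel deletion: tserefueh → tserefeh.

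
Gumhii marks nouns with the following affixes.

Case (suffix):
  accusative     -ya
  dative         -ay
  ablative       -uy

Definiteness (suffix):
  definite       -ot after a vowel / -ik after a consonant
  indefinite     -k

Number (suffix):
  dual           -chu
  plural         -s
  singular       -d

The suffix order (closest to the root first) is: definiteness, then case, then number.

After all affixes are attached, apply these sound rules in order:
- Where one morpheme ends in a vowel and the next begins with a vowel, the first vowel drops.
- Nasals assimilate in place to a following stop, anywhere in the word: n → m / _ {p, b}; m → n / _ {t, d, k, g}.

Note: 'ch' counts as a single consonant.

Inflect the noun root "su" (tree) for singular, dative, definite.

sotayd

Attach definiteness definite -ot (after vowel 'u') → suot.
Attach case dative -ay → suotay.
Attach number singular -d → suotayd.
Apply vowel deletion: suotayd → sotayd.
Nasal assimilation: no change.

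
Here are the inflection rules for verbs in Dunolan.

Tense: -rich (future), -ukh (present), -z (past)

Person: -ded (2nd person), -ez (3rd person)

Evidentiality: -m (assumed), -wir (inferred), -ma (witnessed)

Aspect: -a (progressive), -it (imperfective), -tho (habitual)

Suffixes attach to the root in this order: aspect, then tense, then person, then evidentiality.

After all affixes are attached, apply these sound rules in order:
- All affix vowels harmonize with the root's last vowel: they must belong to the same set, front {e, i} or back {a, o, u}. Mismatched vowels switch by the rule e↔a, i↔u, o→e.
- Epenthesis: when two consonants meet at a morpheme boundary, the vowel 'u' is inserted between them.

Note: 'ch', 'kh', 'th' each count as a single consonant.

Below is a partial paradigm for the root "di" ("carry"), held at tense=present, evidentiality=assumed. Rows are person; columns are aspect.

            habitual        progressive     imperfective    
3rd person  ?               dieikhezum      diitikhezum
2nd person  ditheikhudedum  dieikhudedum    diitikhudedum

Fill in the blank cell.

Attach aspect habitual -tho → ditho.
Attach tense present -ukh → dithoukh.
Attach person 3rd person -ez → dithoukhez.
Attach evidentiality assumed -m → dithoukhezm.
Apply vowel harmony: dithoukhezm → ditheikhezm.
Apply epenthesis: ditheikhezm → ditheikhezum.

ditheikhezum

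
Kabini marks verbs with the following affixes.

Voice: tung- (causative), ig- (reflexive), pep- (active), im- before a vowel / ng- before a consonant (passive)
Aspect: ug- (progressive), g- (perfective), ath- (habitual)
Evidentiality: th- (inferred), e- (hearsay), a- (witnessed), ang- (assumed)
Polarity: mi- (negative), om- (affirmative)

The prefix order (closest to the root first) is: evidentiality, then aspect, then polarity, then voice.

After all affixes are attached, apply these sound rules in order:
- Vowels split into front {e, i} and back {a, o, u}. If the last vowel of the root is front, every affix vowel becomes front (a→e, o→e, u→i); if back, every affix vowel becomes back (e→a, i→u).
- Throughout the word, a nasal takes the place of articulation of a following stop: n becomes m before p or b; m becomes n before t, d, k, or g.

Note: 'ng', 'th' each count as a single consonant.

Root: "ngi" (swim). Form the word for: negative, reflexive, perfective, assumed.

Attach evidentiality assumed ang- → angngi.
Attach aspect perfective g- → gangngi.
Attach polarity negative mi- → migangngi.
Attach voice reflexive ig- → igmigangngi.
Apply vowel harmony: igmigangngi → igmigengngi.
Nasal assimilation: no change.

igmigengngi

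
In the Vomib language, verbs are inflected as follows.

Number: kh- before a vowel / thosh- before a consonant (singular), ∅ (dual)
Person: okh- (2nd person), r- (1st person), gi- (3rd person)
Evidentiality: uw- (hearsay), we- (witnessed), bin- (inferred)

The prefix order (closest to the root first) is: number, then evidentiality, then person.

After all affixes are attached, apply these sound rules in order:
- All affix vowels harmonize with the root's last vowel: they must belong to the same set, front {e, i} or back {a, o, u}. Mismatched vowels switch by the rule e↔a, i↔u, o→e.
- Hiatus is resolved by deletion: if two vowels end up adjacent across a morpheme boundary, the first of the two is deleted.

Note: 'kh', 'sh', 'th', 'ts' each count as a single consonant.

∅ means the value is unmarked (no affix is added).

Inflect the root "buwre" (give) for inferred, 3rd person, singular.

gibintheshbuwre

Attach number singular thosh- (before consonant 'b') → thoshbuwre.
Attach evidentiality inferred bin- → binthoshbuwre.
Attach person 3rd person gi- → gibinthoshbuwre.
Apply vowel harmony: gibinthoshbuwre → gibintheshbuwre.
Vowel deletion: no change.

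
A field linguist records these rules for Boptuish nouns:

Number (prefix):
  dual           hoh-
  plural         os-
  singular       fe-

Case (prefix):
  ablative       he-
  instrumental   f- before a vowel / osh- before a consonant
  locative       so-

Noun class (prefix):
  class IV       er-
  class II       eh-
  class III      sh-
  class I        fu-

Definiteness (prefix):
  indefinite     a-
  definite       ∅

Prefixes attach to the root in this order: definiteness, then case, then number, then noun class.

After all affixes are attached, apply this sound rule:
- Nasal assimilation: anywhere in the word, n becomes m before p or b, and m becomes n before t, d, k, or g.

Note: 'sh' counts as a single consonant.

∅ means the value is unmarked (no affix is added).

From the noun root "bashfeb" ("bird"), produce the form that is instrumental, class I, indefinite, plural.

Attach definiteness indefinite a- → abashfeb.
Attach case instrumental f- (before vowel 'a') → fabashfeb.
Attach number plural os- → osfabashfeb.
Attach noun class class I fu- → fuosfabashfeb.
Nasal assimilation: no change.

fuosfabashfeb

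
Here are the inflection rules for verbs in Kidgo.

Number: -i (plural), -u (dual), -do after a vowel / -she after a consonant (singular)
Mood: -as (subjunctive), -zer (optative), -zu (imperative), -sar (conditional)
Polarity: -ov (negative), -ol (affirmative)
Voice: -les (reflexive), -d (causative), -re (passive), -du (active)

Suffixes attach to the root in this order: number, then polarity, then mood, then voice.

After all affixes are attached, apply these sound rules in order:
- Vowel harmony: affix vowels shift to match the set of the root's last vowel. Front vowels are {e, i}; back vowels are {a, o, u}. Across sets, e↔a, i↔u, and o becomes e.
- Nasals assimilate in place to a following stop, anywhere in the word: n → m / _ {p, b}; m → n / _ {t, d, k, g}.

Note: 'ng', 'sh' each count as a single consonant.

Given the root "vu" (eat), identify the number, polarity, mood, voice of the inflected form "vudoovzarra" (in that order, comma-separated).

singular, negative, optative, passive

Segment: vu-do-ov-zer-re.
number: -do/she → singular.
polarity: -ov → negative.
mood: -zer → optative.
voice: -re → passive.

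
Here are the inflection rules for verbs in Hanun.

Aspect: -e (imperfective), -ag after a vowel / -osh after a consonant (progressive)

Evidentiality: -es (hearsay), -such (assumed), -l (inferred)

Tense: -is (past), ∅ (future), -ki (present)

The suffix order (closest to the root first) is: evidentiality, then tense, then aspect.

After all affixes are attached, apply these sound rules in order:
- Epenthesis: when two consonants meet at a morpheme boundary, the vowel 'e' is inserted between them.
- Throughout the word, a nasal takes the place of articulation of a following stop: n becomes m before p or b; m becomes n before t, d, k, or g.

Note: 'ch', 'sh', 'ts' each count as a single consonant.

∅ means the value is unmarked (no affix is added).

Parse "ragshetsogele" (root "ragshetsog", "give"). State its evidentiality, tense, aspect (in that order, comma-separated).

Segment: ragshetsog-l-e.
evidentiality: -l → inferred.
tense: ∅ → future.
aspect: -e → imperfective.

inferred, future, imperfective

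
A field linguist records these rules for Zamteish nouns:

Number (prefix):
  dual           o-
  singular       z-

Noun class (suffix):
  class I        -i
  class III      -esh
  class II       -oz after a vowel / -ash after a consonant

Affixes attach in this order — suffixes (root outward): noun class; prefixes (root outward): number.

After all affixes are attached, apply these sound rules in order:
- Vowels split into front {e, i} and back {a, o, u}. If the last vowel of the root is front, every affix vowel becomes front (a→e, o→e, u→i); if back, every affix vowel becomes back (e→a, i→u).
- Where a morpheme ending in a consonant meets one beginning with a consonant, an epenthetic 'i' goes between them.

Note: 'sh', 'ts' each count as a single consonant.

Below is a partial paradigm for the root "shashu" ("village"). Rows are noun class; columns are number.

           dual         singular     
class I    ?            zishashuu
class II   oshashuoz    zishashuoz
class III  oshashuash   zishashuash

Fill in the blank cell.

oshashuu

Attach number dual o- → oshashu.
Attach noun class class I -i → oshashui.
Apply vowel harmony: oshashui → oshashuu.
Epenthesis: no change.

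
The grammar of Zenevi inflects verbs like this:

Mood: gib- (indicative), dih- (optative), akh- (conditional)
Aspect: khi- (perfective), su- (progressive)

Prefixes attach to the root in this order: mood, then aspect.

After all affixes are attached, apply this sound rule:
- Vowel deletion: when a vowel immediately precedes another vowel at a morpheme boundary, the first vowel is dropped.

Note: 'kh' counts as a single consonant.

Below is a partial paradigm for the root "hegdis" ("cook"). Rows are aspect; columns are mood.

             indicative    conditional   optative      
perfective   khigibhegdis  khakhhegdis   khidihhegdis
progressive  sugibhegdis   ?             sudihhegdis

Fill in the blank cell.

sakhhegdis

Attach mood conditional akh- → akhhegdis.
Attach aspect progressive su- → suakhhegdis.
Apply vowel deletion: suakhhegdis → sakhhegdis.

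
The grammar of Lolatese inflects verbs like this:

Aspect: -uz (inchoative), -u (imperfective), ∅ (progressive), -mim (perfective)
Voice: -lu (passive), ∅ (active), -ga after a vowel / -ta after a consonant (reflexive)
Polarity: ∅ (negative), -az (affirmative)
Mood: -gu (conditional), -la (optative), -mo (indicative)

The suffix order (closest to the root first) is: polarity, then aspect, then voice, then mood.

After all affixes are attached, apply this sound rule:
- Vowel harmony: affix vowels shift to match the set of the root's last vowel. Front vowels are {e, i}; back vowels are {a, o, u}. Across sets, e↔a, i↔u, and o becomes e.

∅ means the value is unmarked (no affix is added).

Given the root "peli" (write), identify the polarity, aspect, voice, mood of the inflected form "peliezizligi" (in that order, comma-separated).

Segment: peli-az-uz-lu-gu.
polarity: -az → affirmative.
aspect: -uz → inchoative.
voice: -lu → passive.
mood: -gu → conditional.

affirmative, inchoative, passive, conditional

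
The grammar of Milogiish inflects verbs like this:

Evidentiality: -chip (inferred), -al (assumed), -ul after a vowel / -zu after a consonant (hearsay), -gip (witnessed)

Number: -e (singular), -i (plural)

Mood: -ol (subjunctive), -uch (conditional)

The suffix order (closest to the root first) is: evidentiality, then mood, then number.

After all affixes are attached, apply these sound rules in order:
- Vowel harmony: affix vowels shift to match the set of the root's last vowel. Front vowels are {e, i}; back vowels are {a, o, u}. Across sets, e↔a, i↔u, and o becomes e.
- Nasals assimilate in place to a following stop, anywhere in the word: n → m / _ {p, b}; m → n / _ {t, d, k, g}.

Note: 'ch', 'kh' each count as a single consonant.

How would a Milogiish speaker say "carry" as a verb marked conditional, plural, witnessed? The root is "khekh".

khekhgipichi

Attach evidentiality witnessed -gip → khekhgip.
Attach mood conditional -uch → khekhgipuch.
Attach number plural -i → khekhgipuchi.
Apply vowel harmony: khekhgipuchi → khekhgipichi.
Nasal assimilation: no change.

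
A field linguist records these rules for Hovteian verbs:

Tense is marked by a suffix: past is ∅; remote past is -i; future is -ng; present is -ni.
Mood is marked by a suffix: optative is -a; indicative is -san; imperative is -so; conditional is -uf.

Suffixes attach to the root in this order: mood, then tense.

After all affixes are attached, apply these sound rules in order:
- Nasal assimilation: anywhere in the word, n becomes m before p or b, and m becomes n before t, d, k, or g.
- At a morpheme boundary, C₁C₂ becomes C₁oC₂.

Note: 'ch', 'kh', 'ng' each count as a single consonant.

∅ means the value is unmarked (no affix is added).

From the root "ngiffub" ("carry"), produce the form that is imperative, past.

ngiffuboso

Attach mood imperative -so → ngiffubso.
tense = past: zero marking, form stays ngiffubso.
Nasal assimilation: no change.
Apply epenthesis: ngiffubso → ngiffuboso.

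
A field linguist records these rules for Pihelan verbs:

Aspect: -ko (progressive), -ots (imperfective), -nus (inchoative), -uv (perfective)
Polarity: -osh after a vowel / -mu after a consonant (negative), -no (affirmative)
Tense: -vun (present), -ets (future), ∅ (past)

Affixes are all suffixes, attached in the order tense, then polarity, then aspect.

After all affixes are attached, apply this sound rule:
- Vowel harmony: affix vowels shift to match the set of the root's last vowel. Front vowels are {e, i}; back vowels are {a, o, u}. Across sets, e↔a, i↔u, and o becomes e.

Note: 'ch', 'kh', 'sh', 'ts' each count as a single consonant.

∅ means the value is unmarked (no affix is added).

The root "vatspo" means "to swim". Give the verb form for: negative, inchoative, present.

vatspovunmunus

Attach tense present -vun → vatspovun.
Attach polarity negative -mu (after consonant 'n') → vatspovunmu.
Attach aspect inchoative -nus → vatspovunmunus.
Vowel harmony: no change.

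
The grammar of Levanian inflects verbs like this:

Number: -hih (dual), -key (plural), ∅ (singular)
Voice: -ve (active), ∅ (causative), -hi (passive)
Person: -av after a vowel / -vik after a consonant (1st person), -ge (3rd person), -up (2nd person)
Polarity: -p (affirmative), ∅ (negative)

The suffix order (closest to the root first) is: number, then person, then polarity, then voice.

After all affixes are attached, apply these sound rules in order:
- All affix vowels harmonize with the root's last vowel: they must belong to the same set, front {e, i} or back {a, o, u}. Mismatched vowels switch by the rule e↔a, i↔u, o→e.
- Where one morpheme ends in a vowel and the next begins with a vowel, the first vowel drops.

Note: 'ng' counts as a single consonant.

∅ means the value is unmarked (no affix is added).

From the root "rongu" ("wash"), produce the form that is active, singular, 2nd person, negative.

number = singular: zero marking, form stays rongu.
Attach person 2nd person -up → ronguup.
polarity = negative: zero marking, form stays ronguup.
Attach voice active -ve → ronguupve.
Apply vowel harmony: ronguupve → ronguupva.
Apply vowel deletion: ronguupva → rongupva.

rongupva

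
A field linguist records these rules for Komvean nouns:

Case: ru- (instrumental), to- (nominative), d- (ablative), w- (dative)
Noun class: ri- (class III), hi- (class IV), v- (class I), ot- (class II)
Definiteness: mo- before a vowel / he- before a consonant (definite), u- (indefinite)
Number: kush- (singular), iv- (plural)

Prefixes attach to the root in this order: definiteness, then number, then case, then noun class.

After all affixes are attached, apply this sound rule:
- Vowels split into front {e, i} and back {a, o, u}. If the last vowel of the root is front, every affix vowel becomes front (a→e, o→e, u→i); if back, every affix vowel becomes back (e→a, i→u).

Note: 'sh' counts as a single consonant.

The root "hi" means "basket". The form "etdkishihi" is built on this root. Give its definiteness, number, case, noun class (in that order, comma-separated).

indefinite, singular, ablative, class II

Segment: ot-d-kush-u-hi.
definiteness: u- → indefinite.
number: kush- → singular.
case: d- → ablative.
noun class: ot- → class II.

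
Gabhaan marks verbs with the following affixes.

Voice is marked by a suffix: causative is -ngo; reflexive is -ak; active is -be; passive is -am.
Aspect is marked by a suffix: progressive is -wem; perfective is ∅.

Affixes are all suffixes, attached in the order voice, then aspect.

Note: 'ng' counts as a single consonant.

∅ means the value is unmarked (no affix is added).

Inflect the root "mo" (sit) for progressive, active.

mobewem

Attach voice active -be → mobe.
Attach aspect progressive -wem → mobewem.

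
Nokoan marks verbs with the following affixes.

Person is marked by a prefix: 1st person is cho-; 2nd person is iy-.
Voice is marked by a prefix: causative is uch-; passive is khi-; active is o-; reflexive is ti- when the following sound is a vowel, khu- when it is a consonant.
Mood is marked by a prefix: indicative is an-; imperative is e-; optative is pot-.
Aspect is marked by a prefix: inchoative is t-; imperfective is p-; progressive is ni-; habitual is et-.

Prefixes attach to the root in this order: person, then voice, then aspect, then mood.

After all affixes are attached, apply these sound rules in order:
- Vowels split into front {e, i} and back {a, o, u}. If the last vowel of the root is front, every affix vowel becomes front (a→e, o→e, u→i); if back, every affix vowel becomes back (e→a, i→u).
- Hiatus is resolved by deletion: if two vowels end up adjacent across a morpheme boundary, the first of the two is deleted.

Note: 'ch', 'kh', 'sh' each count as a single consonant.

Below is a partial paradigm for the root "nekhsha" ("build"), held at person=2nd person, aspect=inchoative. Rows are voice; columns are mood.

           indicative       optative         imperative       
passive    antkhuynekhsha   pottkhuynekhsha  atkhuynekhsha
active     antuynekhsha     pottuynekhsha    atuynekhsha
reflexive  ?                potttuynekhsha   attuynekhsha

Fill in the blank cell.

anttuynekhsha

Attach person 2nd person iy- → iynekhsha.
Attach voice reflexive ti- (before vowel 'i') → tiiynekhsha.
Attach aspect inchoative t- → ttiiynekhsha.
Attach mood indicative an- → anttiiynekhsha.
Apply vowel harmony: anttiiynekhsha → anttuuynekhsha.
Apply vowel deletion: anttuuynekhsha → anttuynekhsha.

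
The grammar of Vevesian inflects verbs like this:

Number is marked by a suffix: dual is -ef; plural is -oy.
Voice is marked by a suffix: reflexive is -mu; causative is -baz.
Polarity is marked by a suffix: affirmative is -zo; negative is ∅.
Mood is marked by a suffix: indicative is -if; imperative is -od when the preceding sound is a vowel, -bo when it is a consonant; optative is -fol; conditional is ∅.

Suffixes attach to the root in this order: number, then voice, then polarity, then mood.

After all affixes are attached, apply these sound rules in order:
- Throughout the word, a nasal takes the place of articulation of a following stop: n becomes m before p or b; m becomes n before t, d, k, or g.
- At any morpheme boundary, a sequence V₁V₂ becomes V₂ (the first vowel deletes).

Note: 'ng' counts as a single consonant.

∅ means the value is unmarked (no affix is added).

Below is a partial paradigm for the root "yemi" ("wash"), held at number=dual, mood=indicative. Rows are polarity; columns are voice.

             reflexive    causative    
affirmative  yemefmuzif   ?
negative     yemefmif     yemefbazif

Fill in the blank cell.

Attach number dual -ef → yemief.
Attach voice causative -baz → yemiefbaz.
Attach polarity affirmative -zo → yemiefbazzo.
Attach mood indicative -if → yemiefbazzoif.
Nasal assimilation: no change.
Apply vowel deletion: yemiefbazzoif → yemefbazzif.

yemefbazzif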